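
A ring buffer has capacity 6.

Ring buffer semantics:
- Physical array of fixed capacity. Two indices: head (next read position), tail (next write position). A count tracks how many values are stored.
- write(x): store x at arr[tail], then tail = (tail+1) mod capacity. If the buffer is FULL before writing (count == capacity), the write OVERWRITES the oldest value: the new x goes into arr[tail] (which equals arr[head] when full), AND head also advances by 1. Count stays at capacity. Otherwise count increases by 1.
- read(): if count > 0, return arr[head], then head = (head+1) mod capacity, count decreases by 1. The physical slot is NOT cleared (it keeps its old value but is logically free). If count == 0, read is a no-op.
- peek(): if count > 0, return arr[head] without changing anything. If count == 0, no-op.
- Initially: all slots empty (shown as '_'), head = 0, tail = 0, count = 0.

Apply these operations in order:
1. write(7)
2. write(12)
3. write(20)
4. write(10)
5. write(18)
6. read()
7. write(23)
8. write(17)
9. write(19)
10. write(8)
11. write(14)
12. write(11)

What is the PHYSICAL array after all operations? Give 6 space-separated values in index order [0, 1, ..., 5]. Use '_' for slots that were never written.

After op 1 (write(7)): arr=[7 _ _ _ _ _] head=0 tail=1 count=1
After op 2 (write(12)): arr=[7 12 _ _ _ _] head=0 tail=2 count=2
After op 3 (write(20)): arr=[7 12 20 _ _ _] head=0 tail=3 count=3
After op 4 (write(10)): arr=[7 12 20 10 _ _] head=0 tail=4 count=4
After op 5 (write(18)): arr=[7 12 20 10 18 _] head=0 tail=5 count=5
After op 6 (read()): arr=[7 12 20 10 18 _] head=1 tail=5 count=4
After op 7 (write(23)): arr=[7 12 20 10 18 23] head=1 tail=0 count=5
After op 8 (write(17)): arr=[17 12 20 10 18 23] head=1 tail=1 count=6
After op 9 (write(19)): arr=[17 19 20 10 18 23] head=2 tail=2 count=6
After op 10 (write(8)): arr=[17 19 8 10 18 23] head=3 tail=3 count=6
After op 11 (write(14)): arr=[17 19 8 14 18 23] head=4 tail=4 count=6
After op 12 (write(11)): arr=[17 19 8 14 11 23] head=5 tail=5 count=6

Answer: 17 19 8 14 11 23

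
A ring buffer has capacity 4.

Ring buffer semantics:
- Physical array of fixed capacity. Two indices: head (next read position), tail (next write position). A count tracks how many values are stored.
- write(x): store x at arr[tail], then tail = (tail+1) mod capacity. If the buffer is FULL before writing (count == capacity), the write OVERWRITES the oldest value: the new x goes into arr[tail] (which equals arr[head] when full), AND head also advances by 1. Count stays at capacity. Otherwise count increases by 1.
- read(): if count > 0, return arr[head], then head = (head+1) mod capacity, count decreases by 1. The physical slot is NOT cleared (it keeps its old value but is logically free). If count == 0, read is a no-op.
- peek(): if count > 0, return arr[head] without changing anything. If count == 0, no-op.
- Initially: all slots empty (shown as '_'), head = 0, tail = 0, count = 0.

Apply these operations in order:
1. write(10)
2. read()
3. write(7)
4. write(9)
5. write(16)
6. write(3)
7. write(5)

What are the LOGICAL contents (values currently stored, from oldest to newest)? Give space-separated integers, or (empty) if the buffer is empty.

Answer: 9 16 3 5

Derivation:
After op 1 (write(10)): arr=[10 _ _ _] head=0 tail=1 count=1
After op 2 (read()): arr=[10 _ _ _] head=1 tail=1 count=0
After op 3 (write(7)): arr=[10 7 _ _] head=1 tail=2 count=1
After op 4 (write(9)): arr=[10 7 9 _] head=1 tail=3 count=2
After op 5 (write(16)): arr=[10 7 9 16] head=1 tail=0 count=3
After op 6 (write(3)): arr=[3 7 9 16] head=1 tail=1 count=4
After op 7 (write(5)): arr=[3 5 9 16] head=2 tail=2 count=4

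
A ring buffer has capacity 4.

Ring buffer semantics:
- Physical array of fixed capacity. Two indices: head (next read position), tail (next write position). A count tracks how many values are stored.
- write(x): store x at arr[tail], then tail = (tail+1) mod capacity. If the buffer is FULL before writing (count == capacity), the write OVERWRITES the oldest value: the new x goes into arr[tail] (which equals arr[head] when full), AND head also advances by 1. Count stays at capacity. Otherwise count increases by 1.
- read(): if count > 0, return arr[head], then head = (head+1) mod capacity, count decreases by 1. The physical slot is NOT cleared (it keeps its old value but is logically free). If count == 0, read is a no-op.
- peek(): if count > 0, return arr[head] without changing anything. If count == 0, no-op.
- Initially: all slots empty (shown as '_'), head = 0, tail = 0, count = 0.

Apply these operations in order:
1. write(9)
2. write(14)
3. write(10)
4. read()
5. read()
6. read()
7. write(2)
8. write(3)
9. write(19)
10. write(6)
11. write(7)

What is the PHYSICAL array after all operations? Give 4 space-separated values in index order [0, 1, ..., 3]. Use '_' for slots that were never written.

After op 1 (write(9)): arr=[9 _ _ _] head=0 tail=1 count=1
After op 2 (write(14)): arr=[9 14 _ _] head=0 tail=2 count=2
After op 3 (write(10)): arr=[9 14 10 _] head=0 tail=3 count=3
After op 4 (read()): arr=[9 14 10 _] head=1 tail=3 count=2
After op 5 (read()): arr=[9 14 10 _] head=2 tail=3 count=1
After op 6 (read()): arr=[9 14 10 _] head=3 tail=3 count=0
After op 7 (write(2)): arr=[9 14 10 2] head=3 tail=0 count=1
After op 8 (write(3)): arr=[3 14 10 2] head=3 tail=1 count=2
After op 9 (write(19)): arr=[3 19 10 2] head=3 tail=2 count=3
After op 10 (write(6)): arr=[3 19 6 2] head=3 tail=3 count=4
After op 11 (write(7)): arr=[3 19 6 7] head=0 tail=0 count=4

Answer: 3 19 6 7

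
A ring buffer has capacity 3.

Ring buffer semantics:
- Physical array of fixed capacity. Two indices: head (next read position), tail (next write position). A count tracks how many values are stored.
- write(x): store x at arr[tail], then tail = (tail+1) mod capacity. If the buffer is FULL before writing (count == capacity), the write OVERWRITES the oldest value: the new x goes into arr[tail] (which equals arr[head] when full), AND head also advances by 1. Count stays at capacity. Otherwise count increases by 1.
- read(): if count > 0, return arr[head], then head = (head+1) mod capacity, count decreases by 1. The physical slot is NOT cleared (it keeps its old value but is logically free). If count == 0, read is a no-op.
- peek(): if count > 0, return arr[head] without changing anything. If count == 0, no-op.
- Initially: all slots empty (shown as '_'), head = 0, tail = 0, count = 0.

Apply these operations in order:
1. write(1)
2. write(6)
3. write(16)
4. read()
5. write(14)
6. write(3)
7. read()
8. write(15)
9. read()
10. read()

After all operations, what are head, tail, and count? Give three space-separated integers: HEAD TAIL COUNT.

After op 1 (write(1)): arr=[1 _ _] head=0 tail=1 count=1
After op 2 (write(6)): arr=[1 6 _] head=0 tail=2 count=2
After op 3 (write(16)): arr=[1 6 16] head=0 tail=0 count=3
After op 4 (read()): arr=[1 6 16] head=1 tail=0 count=2
After op 5 (write(14)): arr=[14 6 16] head=1 tail=1 count=3
After op 6 (write(3)): arr=[14 3 16] head=2 tail=2 count=3
After op 7 (read()): arr=[14 3 16] head=0 tail=2 count=2
After op 8 (write(15)): arr=[14 3 15] head=0 tail=0 count=3
After op 9 (read()): arr=[14 3 15] head=1 tail=0 count=2
After op 10 (read()): arr=[14 3 15] head=2 tail=0 count=1

Answer: 2 0 1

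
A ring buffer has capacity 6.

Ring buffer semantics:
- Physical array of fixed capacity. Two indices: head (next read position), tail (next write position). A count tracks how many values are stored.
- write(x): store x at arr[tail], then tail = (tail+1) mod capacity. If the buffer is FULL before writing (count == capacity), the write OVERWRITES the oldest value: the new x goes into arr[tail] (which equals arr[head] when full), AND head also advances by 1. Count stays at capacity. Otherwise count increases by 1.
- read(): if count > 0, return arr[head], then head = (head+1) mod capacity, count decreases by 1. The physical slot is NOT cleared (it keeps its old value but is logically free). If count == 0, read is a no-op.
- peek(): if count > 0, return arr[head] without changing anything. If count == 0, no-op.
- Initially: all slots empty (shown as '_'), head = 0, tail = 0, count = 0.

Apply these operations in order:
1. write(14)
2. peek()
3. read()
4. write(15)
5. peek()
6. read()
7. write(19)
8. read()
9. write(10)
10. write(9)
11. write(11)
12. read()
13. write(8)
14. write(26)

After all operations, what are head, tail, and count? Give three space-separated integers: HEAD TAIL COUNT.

Answer: 4 2 4

Derivation:
After op 1 (write(14)): arr=[14 _ _ _ _ _] head=0 tail=1 count=1
After op 2 (peek()): arr=[14 _ _ _ _ _] head=0 tail=1 count=1
After op 3 (read()): arr=[14 _ _ _ _ _] head=1 tail=1 count=0
After op 4 (write(15)): arr=[14 15 _ _ _ _] head=1 tail=2 count=1
After op 5 (peek()): arr=[14 15 _ _ _ _] head=1 tail=2 count=1
After op 6 (read()): arr=[14 15 _ _ _ _] head=2 tail=2 count=0
After op 7 (write(19)): arr=[14 15 19 _ _ _] head=2 tail=3 count=1
After op 8 (read()): arr=[14 15 19 _ _ _] head=3 tail=3 count=0
After op 9 (write(10)): arr=[14 15 19 10 _ _] head=3 tail=4 count=1
After op 10 (write(9)): arr=[14 15 19 10 9 _] head=3 tail=5 count=2
After op 11 (write(11)): arr=[14 15 19 10 9 11] head=3 tail=0 count=3
After op 12 (read()): arr=[14 15 19 10 9 11] head=4 tail=0 count=2
After op 13 (write(8)): arr=[8 15 19 10 9 11] head=4 tail=1 count=3
After op 14 (write(26)): arr=[8 26 19 10 9 11] head=4 tail=2 count=4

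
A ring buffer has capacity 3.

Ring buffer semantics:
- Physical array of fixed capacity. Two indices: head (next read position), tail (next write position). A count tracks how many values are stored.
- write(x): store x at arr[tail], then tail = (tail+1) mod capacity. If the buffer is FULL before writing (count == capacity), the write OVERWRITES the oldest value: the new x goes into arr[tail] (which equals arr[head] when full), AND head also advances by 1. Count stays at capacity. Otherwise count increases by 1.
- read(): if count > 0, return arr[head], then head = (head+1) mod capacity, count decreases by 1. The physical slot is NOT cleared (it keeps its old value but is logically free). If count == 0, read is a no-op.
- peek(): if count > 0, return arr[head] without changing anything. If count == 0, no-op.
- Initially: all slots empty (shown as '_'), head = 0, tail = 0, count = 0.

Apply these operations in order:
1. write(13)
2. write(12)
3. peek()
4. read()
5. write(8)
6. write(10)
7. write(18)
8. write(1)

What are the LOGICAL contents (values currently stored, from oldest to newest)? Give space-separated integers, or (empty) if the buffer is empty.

After op 1 (write(13)): arr=[13 _ _] head=0 tail=1 count=1
After op 2 (write(12)): arr=[13 12 _] head=0 tail=2 count=2
After op 3 (peek()): arr=[13 12 _] head=0 tail=2 count=2
After op 4 (read()): arr=[13 12 _] head=1 tail=2 count=1
After op 5 (write(8)): arr=[13 12 8] head=1 tail=0 count=2
After op 6 (write(10)): arr=[10 12 8] head=1 tail=1 count=3
After op 7 (write(18)): arr=[10 18 8] head=2 tail=2 count=3
After op 8 (write(1)): arr=[10 18 1] head=0 tail=0 count=3

Answer: 10 18 1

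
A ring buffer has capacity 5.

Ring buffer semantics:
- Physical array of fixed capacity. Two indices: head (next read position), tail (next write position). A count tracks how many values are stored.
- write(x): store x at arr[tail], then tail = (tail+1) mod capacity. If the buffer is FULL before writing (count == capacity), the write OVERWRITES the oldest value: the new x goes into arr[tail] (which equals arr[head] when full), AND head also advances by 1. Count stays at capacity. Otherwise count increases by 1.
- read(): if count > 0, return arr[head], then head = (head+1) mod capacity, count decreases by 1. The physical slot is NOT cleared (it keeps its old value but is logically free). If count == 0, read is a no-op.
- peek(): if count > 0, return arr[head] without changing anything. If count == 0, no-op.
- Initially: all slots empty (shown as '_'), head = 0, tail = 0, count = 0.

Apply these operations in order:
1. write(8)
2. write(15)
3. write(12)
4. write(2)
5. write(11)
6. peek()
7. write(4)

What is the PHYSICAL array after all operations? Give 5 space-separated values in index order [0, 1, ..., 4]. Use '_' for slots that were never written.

After op 1 (write(8)): arr=[8 _ _ _ _] head=0 tail=1 count=1
After op 2 (write(15)): arr=[8 15 _ _ _] head=0 tail=2 count=2
After op 3 (write(12)): arr=[8 15 12 _ _] head=0 tail=3 count=3
After op 4 (write(2)): arr=[8 15 12 2 _] head=0 tail=4 count=4
After op 5 (write(11)): arr=[8 15 12 2 11] head=0 tail=0 count=5
After op 6 (peek()): arr=[8 15 12 2 11] head=0 tail=0 count=5
After op 7 (write(4)): arr=[4 15 12 2 11] head=1 tail=1 count=5

Answer: 4 15 12 2 11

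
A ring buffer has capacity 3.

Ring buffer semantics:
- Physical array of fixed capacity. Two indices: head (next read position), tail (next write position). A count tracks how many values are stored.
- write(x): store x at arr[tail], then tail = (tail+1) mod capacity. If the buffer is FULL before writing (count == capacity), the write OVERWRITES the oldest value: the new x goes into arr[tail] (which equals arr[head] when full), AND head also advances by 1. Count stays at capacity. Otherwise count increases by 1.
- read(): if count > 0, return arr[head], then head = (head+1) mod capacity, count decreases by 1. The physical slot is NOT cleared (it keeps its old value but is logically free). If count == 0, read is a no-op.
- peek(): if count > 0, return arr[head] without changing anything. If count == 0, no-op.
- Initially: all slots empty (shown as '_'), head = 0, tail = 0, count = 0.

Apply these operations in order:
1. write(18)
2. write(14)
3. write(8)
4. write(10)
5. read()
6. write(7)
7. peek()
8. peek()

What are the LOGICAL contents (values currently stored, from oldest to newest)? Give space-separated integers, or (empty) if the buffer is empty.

After op 1 (write(18)): arr=[18 _ _] head=0 tail=1 count=1
After op 2 (write(14)): arr=[18 14 _] head=0 tail=2 count=2
After op 3 (write(8)): arr=[18 14 8] head=0 tail=0 count=3
After op 4 (write(10)): arr=[10 14 8] head=1 tail=1 count=3
After op 5 (read()): arr=[10 14 8] head=2 tail=1 count=2
After op 6 (write(7)): arr=[10 7 8] head=2 tail=2 count=3
After op 7 (peek()): arr=[10 7 8] head=2 tail=2 count=3
After op 8 (peek()): arr=[10 7 8] head=2 tail=2 count=3

Answer: 8 10 7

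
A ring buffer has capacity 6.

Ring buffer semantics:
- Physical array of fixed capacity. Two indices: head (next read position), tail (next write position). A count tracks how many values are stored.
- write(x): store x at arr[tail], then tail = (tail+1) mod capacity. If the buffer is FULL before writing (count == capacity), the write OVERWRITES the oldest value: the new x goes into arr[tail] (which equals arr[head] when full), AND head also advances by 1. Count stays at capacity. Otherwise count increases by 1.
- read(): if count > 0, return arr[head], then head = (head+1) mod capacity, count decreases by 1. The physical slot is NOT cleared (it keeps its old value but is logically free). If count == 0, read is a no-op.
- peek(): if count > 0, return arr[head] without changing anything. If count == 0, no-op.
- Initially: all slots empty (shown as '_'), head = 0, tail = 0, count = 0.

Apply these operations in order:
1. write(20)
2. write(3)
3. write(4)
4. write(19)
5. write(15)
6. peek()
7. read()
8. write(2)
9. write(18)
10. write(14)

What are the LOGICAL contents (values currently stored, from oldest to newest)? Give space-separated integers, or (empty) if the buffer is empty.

After op 1 (write(20)): arr=[20 _ _ _ _ _] head=0 tail=1 count=1
After op 2 (write(3)): arr=[20 3 _ _ _ _] head=0 tail=2 count=2
After op 3 (write(4)): arr=[20 3 4 _ _ _] head=0 tail=3 count=3
After op 4 (write(19)): arr=[20 3 4 19 _ _] head=0 tail=4 count=4
After op 5 (write(15)): arr=[20 3 4 19 15 _] head=0 tail=5 count=5
After op 6 (peek()): arr=[20 3 4 19 15 _] head=0 tail=5 count=5
After op 7 (read()): arr=[20 3 4 19 15 _] head=1 tail=5 count=4
After op 8 (write(2)): arr=[20 3 4 19 15 2] head=1 tail=0 count=5
After op 9 (write(18)): arr=[18 3 4 19 15 2] head=1 tail=1 count=6
After op 10 (write(14)): arr=[18 14 4 19 15 2] head=2 tail=2 count=6

Answer: 4 19 15 2 18 14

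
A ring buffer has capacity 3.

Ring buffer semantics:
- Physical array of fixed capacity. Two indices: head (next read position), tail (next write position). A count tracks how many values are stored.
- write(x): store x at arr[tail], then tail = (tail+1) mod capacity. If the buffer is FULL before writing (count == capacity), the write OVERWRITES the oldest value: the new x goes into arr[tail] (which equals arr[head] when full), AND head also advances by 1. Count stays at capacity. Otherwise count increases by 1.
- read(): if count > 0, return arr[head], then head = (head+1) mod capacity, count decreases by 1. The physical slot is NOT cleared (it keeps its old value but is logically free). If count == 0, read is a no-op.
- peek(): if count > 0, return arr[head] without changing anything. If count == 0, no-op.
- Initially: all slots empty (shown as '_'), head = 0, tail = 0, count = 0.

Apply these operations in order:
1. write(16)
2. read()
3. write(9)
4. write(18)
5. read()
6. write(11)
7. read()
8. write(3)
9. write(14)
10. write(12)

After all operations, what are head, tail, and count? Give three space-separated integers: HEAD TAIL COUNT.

Answer: 1 1 3

Derivation:
After op 1 (write(16)): arr=[16 _ _] head=0 tail=1 count=1
After op 2 (read()): arr=[16 _ _] head=1 tail=1 count=0
After op 3 (write(9)): arr=[16 9 _] head=1 tail=2 count=1
After op 4 (write(18)): arr=[16 9 18] head=1 tail=0 count=2
After op 5 (read()): arr=[16 9 18] head=2 tail=0 count=1
After op 6 (write(11)): arr=[11 9 18] head=2 tail=1 count=2
After op 7 (read()): arr=[11 9 18] head=0 tail=1 count=1
After op 8 (write(3)): arr=[11 3 18] head=0 tail=2 count=2
After op 9 (write(14)): arr=[11 3 14] head=0 tail=0 count=3
After op 10 (write(12)): arr=[12 3 14] head=1 tail=1 count=3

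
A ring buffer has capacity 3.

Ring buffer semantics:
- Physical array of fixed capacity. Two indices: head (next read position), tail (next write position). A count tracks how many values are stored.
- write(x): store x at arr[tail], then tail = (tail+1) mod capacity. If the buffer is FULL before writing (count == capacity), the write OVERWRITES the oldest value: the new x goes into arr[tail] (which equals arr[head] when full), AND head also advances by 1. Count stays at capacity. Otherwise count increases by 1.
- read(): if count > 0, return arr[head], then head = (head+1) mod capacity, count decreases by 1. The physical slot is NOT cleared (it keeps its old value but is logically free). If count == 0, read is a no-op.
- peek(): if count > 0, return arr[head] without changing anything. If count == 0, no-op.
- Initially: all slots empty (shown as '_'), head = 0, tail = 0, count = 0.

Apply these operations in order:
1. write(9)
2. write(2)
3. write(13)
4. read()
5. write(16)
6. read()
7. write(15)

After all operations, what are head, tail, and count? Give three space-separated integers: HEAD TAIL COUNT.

After op 1 (write(9)): arr=[9 _ _] head=0 tail=1 count=1
After op 2 (write(2)): arr=[9 2 _] head=0 tail=2 count=2
After op 3 (write(13)): arr=[9 2 13] head=0 tail=0 count=3
After op 4 (read()): arr=[9 2 13] head=1 tail=0 count=2
After op 5 (write(16)): arr=[16 2 13] head=1 tail=1 count=3
After op 6 (read()): arr=[16 2 13] head=2 tail=1 count=2
After op 7 (write(15)): arr=[16 15 13] head=2 tail=2 count=3

Answer: 2 2 3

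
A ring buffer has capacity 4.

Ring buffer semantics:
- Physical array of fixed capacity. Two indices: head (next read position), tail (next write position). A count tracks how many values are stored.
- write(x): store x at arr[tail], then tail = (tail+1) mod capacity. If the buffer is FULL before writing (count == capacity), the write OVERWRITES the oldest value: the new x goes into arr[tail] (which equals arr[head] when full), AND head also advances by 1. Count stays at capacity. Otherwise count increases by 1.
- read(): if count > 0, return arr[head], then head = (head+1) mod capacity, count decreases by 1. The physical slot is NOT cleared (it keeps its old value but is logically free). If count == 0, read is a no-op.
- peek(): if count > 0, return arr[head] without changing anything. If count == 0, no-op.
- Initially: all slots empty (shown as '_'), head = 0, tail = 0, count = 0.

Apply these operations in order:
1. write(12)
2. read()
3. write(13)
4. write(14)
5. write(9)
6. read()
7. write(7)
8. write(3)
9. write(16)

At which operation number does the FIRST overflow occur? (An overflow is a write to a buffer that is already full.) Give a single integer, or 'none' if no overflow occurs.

Answer: 9

Derivation:
After op 1 (write(12)): arr=[12 _ _ _] head=0 tail=1 count=1
After op 2 (read()): arr=[12 _ _ _] head=1 tail=1 count=0
After op 3 (write(13)): arr=[12 13 _ _] head=1 tail=2 count=1
After op 4 (write(14)): arr=[12 13 14 _] head=1 tail=3 count=2
After op 5 (write(9)): arr=[12 13 14 9] head=1 tail=0 count=3
After op 6 (read()): arr=[12 13 14 9] head=2 tail=0 count=2
After op 7 (write(7)): arr=[7 13 14 9] head=2 tail=1 count=3
After op 8 (write(3)): arr=[7 3 14 9] head=2 tail=2 count=4
After op 9 (write(16)): arr=[7 3 16 9] head=3 tail=3 count=4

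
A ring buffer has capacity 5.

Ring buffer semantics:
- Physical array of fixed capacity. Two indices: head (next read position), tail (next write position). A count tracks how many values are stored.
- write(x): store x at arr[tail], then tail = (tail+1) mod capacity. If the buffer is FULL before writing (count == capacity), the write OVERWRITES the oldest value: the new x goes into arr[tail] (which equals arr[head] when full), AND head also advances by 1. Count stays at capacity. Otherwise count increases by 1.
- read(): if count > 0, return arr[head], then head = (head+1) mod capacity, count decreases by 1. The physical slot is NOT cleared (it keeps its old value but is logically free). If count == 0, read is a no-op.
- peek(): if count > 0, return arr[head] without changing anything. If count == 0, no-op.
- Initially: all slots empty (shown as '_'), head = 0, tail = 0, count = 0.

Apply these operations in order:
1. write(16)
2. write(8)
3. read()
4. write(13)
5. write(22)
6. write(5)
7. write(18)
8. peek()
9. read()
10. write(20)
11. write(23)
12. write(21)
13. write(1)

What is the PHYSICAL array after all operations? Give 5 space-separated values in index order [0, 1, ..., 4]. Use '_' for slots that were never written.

After op 1 (write(16)): arr=[16 _ _ _ _] head=0 tail=1 count=1
After op 2 (write(8)): arr=[16 8 _ _ _] head=0 tail=2 count=2
After op 3 (read()): arr=[16 8 _ _ _] head=1 tail=2 count=1
After op 4 (write(13)): arr=[16 8 13 _ _] head=1 tail=3 count=2
After op 5 (write(22)): arr=[16 8 13 22 _] head=1 tail=4 count=3
After op 6 (write(5)): arr=[16 8 13 22 5] head=1 tail=0 count=4
After op 7 (write(18)): arr=[18 8 13 22 5] head=1 tail=1 count=5
After op 8 (peek()): arr=[18 8 13 22 5] head=1 tail=1 count=5
After op 9 (read()): arr=[18 8 13 22 5] head=2 tail=1 count=4
After op 10 (write(20)): arr=[18 20 13 22 5] head=2 tail=2 count=5
After op 11 (write(23)): arr=[18 20 23 22 5] head=3 tail=3 count=5
After op 12 (write(21)): arr=[18 20 23 21 5] head=4 tail=4 count=5
After op 13 (write(1)): arr=[18 20 23 21 1] head=0 tail=0 count=5

Answer: 18 20 23 21 1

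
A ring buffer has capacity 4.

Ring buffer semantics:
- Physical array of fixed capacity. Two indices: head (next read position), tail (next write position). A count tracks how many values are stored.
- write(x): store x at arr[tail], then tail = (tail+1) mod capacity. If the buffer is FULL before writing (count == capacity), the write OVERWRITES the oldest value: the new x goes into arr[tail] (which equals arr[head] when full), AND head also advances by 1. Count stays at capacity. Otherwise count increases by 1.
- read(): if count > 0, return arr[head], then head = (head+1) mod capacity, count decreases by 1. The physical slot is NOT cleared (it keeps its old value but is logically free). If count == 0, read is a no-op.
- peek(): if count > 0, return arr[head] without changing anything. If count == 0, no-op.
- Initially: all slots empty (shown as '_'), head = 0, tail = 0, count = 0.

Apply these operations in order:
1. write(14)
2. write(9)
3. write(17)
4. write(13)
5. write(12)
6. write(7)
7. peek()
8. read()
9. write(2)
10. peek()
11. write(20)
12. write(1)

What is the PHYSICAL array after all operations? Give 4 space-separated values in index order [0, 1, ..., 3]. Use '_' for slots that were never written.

After op 1 (write(14)): arr=[14 _ _ _] head=0 tail=1 count=1
After op 2 (write(9)): arr=[14 9 _ _] head=0 tail=2 count=2
After op 3 (write(17)): arr=[14 9 17 _] head=0 tail=3 count=3
After op 4 (write(13)): arr=[14 9 17 13] head=0 tail=0 count=4
After op 5 (write(12)): arr=[12 9 17 13] head=1 tail=1 count=4
After op 6 (write(7)): arr=[12 7 17 13] head=2 tail=2 count=4
After op 7 (peek()): arr=[12 7 17 13] head=2 tail=2 count=4
After op 8 (read()): arr=[12 7 17 13] head=3 tail=2 count=3
After op 9 (write(2)): arr=[12 7 2 13] head=3 tail=3 count=4
After op 10 (peek()): arr=[12 7 2 13] head=3 tail=3 count=4
After op 11 (write(20)): arr=[12 7 2 20] head=0 tail=0 count=4
After op 12 (write(1)): arr=[1 7 2 20] head=1 tail=1 count=4

Answer: 1 7 2 20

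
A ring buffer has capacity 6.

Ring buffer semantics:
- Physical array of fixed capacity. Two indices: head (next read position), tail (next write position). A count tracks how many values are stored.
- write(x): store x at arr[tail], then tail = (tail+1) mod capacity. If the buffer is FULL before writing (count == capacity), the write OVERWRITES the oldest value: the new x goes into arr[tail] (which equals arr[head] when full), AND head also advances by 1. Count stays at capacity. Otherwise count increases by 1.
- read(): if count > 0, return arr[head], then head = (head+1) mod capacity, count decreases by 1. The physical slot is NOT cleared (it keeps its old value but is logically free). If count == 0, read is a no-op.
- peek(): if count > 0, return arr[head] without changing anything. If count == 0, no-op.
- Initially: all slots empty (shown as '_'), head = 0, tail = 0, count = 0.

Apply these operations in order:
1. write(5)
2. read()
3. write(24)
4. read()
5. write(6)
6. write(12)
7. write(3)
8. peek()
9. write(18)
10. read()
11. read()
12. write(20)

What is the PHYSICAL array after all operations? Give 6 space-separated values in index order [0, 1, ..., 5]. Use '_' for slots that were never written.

Answer: 20 24 6 12 3 18

Derivation:
After op 1 (write(5)): arr=[5 _ _ _ _ _] head=0 tail=1 count=1
After op 2 (read()): arr=[5 _ _ _ _ _] head=1 tail=1 count=0
After op 3 (write(24)): arr=[5 24 _ _ _ _] head=1 tail=2 count=1
After op 4 (read()): arr=[5 24 _ _ _ _] head=2 tail=2 count=0
After op 5 (write(6)): arr=[5 24 6 _ _ _] head=2 tail=3 count=1
After op 6 (write(12)): arr=[5 24 6 12 _ _] head=2 tail=4 count=2
After op 7 (write(3)): arr=[5 24 6 12 3 _] head=2 tail=5 count=3
After op 8 (peek()): arr=[5 24 6 12 3 _] head=2 tail=5 count=3
After op 9 (write(18)): arr=[5 24 6 12 3 18] head=2 tail=0 count=4
After op 10 (read()): arr=[5 24 6 12 3 18] head=3 tail=0 count=3
After op 11 (read()): arr=[5 24 6 12 3 18] head=4 tail=0 count=2
After op 12 (write(20)): arr=[20 24 6 12 3 18] head=4 tail=1 count=3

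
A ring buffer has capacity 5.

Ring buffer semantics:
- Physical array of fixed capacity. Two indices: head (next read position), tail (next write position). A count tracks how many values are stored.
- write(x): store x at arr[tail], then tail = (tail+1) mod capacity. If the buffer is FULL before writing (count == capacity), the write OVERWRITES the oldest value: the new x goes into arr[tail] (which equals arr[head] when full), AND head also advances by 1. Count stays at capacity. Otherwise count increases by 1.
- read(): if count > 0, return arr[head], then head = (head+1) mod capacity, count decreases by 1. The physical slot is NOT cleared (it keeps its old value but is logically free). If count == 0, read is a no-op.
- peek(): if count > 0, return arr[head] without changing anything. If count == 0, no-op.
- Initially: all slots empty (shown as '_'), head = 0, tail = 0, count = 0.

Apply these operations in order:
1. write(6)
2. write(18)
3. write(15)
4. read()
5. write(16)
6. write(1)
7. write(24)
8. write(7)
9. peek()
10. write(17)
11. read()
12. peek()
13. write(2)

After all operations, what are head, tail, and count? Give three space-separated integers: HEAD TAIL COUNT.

After op 1 (write(6)): arr=[6 _ _ _ _] head=0 tail=1 count=1
After op 2 (write(18)): arr=[6 18 _ _ _] head=0 tail=2 count=2
After op 3 (write(15)): arr=[6 18 15 _ _] head=0 tail=3 count=3
After op 4 (read()): arr=[6 18 15 _ _] head=1 tail=3 count=2
After op 5 (write(16)): arr=[6 18 15 16 _] head=1 tail=4 count=3
After op 6 (write(1)): arr=[6 18 15 16 1] head=1 tail=0 count=4
After op 7 (write(24)): arr=[24 18 15 16 1] head=1 tail=1 count=5
After op 8 (write(7)): arr=[24 7 15 16 1] head=2 tail=2 count=5
After op 9 (peek()): arr=[24 7 15 16 1] head=2 tail=2 count=5
After op 10 (write(17)): arr=[24 7 17 16 1] head=3 tail=3 count=5
After op 11 (read()): arr=[24 7 17 16 1] head=4 tail=3 count=4
After op 12 (peek()): arr=[24 7 17 16 1] head=4 tail=3 count=4
After op 13 (write(2)): arr=[24 7 17 2 1] head=4 tail=4 count=5

Answer: 4 4 5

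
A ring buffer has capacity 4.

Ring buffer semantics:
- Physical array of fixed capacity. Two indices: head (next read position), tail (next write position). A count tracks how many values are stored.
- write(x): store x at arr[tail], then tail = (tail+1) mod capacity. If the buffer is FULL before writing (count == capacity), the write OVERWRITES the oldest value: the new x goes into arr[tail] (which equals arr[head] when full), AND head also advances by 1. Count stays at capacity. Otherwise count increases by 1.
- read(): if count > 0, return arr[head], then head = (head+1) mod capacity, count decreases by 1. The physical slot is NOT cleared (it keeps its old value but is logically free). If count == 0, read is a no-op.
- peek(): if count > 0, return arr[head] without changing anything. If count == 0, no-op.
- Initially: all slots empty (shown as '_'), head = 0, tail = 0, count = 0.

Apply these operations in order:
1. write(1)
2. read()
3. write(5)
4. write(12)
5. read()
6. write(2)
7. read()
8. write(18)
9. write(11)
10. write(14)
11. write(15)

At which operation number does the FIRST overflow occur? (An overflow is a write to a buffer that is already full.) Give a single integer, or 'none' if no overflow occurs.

Answer: 11

Derivation:
After op 1 (write(1)): arr=[1 _ _ _] head=0 tail=1 count=1
After op 2 (read()): arr=[1 _ _ _] head=1 tail=1 count=0
After op 3 (write(5)): arr=[1 5 _ _] head=1 tail=2 count=1
After op 4 (write(12)): arr=[1 5 12 _] head=1 tail=3 count=2
After op 5 (read()): arr=[1 5 12 _] head=2 tail=3 count=1
After op 6 (write(2)): arr=[1 5 12 2] head=2 tail=0 count=2
After op 7 (read()): arr=[1 5 12 2] head=3 tail=0 count=1
After op 8 (write(18)): arr=[18 5 12 2] head=3 tail=1 count=2
After op 9 (write(11)): arr=[18 11 12 2] head=3 tail=2 count=3
After op 10 (write(14)): arr=[18 11 14 2] head=3 tail=3 count=4
After op 11 (write(15)): arr=[18 11 14 15] head=0 tail=0 count=4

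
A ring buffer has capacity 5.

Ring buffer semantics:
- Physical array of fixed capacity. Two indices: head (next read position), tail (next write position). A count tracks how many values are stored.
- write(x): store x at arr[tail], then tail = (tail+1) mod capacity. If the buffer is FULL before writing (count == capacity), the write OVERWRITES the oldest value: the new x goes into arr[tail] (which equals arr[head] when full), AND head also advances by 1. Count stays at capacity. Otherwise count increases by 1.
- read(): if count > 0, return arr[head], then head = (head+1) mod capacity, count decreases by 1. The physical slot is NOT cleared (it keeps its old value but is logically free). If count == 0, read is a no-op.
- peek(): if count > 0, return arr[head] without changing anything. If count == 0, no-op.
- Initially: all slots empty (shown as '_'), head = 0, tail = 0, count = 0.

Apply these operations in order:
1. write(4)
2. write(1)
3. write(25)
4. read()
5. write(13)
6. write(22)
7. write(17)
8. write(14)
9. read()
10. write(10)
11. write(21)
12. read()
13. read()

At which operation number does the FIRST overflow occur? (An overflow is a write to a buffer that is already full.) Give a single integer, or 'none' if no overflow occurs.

Answer: 8

Derivation:
After op 1 (write(4)): arr=[4 _ _ _ _] head=0 tail=1 count=1
After op 2 (write(1)): arr=[4 1 _ _ _] head=0 tail=2 count=2
After op 3 (write(25)): arr=[4 1 25 _ _] head=0 tail=3 count=3
After op 4 (read()): arr=[4 1 25 _ _] head=1 tail=3 count=2
After op 5 (write(13)): arr=[4 1 25 13 _] head=1 tail=4 count=3
After op 6 (write(22)): arr=[4 1 25 13 22] head=1 tail=0 count=4
After op 7 (write(17)): arr=[17 1 25 13 22] head=1 tail=1 count=5
After op 8 (write(14)): arr=[17 14 25 13 22] head=2 tail=2 count=5
After op 9 (read()): arr=[17 14 25 13 22] head=3 tail=2 count=4
After op 10 (write(10)): arr=[17 14 10 13 22] head=3 tail=3 count=5
After op 11 (write(21)): arr=[17 14 10 21 22] head=4 tail=4 count=5
After op 12 (read()): arr=[17 14 10 21 22] head=0 tail=4 count=4
After op 13 (read()): arr=[17 14 10 21 22] head=1 tail=4 count=3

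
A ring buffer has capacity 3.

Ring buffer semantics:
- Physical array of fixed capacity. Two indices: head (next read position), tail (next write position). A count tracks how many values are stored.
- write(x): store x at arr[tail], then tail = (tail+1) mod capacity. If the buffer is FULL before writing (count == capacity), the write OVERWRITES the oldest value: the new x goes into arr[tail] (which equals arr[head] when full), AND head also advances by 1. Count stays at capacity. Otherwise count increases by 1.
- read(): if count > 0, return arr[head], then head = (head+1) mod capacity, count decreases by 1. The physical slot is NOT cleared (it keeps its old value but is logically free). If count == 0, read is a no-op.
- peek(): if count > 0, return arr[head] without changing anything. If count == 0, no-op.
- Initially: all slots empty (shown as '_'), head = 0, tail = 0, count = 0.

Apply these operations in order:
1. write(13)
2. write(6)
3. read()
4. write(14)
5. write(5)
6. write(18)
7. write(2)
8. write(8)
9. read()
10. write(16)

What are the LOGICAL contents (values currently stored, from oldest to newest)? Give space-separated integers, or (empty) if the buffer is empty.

After op 1 (write(13)): arr=[13 _ _] head=0 tail=1 count=1
After op 2 (write(6)): arr=[13 6 _] head=0 tail=2 count=2
After op 3 (read()): arr=[13 6 _] head=1 tail=2 count=1
After op 4 (write(14)): arr=[13 6 14] head=1 tail=0 count=2
After op 5 (write(5)): arr=[5 6 14] head=1 tail=1 count=3
After op 6 (write(18)): arr=[5 18 14] head=2 tail=2 count=3
After op 7 (write(2)): arr=[5 18 2] head=0 tail=0 count=3
After op 8 (write(8)): arr=[8 18 2] head=1 tail=1 count=3
After op 9 (read()): arr=[8 18 2] head=2 tail=1 count=2
After op 10 (write(16)): arr=[8 16 2] head=2 tail=2 count=3

Answer: 2 8 16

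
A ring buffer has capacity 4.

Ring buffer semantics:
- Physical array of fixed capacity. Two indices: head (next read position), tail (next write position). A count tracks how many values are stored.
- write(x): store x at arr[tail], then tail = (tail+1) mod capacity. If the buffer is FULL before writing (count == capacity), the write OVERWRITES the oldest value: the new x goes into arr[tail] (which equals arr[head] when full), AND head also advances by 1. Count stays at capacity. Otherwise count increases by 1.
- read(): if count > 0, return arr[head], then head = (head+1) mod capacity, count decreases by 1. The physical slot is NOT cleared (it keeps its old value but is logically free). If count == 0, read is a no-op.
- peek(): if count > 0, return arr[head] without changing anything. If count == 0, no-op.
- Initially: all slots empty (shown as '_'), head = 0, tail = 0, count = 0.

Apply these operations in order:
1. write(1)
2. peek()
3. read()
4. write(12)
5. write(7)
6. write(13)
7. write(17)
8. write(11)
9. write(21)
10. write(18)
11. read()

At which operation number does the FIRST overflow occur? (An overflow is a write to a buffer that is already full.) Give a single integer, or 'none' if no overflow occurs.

After op 1 (write(1)): arr=[1 _ _ _] head=0 tail=1 count=1
After op 2 (peek()): arr=[1 _ _ _] head=0 tail=1 count=1
After op 3 (read()): arr=[1 _ _ _] head=1 tail=1 count=0
After op 4 (write(12)): arr=[1 12 _ _] head=1 tail=2 count=1
After op 5 (write(7)): arr=[1 12 7 _] head=1 tail=3 count=2
After op 6 (write(13)): arr=[1 12 7 13] head=1 tail=0 count=3
After op 7 (write(17)): arr=[17 12 7 13] head=1 tail=1 count=4
After op 8 (write(11)): arr=[17 11 7 13] head=2 tail=2 count=4
After op 9 (write(21)): arr=[17 11 21 13] head=3 tail=3 count=4
After op 10 (write(18)): arr=[17 11 21 18] head=0 tail=0 count=4
After op 11 (read()): arr=[17 11 21 18] head=1 tail=0 count=3

Answer: 8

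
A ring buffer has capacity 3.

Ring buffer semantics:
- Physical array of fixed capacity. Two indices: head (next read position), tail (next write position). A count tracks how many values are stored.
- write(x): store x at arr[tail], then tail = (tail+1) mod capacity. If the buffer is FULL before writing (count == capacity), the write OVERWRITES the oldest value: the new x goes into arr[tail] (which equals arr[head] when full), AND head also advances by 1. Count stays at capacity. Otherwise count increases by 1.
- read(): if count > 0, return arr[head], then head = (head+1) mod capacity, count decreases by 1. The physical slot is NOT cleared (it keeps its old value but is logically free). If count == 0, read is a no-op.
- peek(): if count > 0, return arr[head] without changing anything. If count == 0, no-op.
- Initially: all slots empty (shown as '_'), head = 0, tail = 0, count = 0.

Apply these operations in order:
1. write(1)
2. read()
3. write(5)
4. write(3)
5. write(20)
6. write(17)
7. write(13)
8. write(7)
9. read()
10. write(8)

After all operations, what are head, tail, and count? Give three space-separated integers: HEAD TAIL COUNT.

Answer: 2 2 3

Derivation:
After op 1 (write(1)): arr=[1 _ _] head=0 tail=1 count=1
After op 2 (read()): arr=[1 _ _] head=1 tail=1 count=0
After op 3 (write(5)): arr=[1 5 _] head=1 tail=2 count=1
After op 4 (write(3)): arr=[1 5 3] head=1 tail=0 count=2
After op 5 (write(20)): arr=[20 5 3] head=1 tail=1 count=3
After op 6 (write(17)): arr=[20 17 3] head=2 tail=2 count=3
After op 7 (write(13)): arr=[20 17 13] head=0 tail=0 count=3
After op 8 (write(7)): arr=[7 17 13] head=1 tail=1 count=3
After op 9 (read()): arr=[7 17 13] head=2 tail=1 count=2
After op 10 (write(8)): arr=[7 8 13] head=2 tail=2 count=3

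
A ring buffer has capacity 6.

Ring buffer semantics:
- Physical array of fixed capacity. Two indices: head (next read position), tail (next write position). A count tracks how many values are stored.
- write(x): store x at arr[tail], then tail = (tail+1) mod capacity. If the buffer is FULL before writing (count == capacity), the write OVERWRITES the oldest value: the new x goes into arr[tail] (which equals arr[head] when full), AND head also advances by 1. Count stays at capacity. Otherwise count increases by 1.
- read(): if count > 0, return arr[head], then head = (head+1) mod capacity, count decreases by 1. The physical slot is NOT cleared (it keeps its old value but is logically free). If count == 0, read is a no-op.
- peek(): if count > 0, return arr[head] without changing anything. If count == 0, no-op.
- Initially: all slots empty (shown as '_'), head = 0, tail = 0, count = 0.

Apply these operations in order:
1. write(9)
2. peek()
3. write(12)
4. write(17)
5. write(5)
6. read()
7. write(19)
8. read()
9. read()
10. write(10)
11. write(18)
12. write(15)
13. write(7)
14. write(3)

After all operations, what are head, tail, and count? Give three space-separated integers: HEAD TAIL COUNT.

After op 1 (write(9)): arr=[9 _ _ _ _ _] head=0 tail=1 count=1
After op 2 (peek()): arr=[9 _ _ _ _ _] head=0 tail=1 count=1
After op 3 (write(12)): arr=[9 12 _ _ _ _] head=0 tail=2 count=2
After op 4 (write(17)): arr=[9 12 17 _ _ _] head=0 tail=3 count=3
After op 5 (write(5)): arr=[9 12 17 5 _ _] head=0 tail=4 count=4
After op 6 (read()): arr=[9 12 17 5 _ _] head=1 tail=4 count=3
After op 7 (write(19)): arr=[9 12 17 5 19 _] head=1 tail=5 count=4
After op 8 (read()): arr=[9 12 17 5 19 _] head=2 tail=5 count=3
After op 9 (read()): arr=[9 12 17 5 19 _] head=3 tail=5 count=2
After op 10 (write(10)): arr=[9 12 17 5 19 10] head=3 tail=0 count=3
After op 11 (write(18)): arr=[18 12 17 5 19 10] head=3 tail=1 count=4
After op 12 (write(15)): arr=[18 15 17 5 19 10] head=3 tail=2 count=5
After op 13 (write(7)): arr=[18 15 7 5 19 10] head=3 tail=3 count=6
After op 14 (write(3)): arr=[18 15 7 3 19 10] head=4 tail=4 count=6

Answer: 4 4 6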